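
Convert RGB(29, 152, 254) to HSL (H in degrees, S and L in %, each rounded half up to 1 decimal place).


Normalize: R'=29/255≈0.1137, G'=152/255≈0.5961, B'=254/255≈0.9961
Max=254/255, Min=29/255, Δ=Max-Min=225/255
L = (Max+Min)/2 = (254+29)/510 = 283/510 = 0.55490… → L = 55.5%
L > 0.5 → S = Δ/(2-Max-Min) = 225/(510-254-29) = 225/227 = 0.99118… → S = 99.1%
(the 1/255 factors cancel in S and H, so raw channel differences can be used)
Max is B' → H = 60 × ((R-G)/Δ + 4) = 60 × ((29-152)/225 + 4)
  -123/225 + 4 = -0.5466… + 4 = 3.4533…
  H = 60 × 3.4533… = 207.2° → H = 207.2°
= HSL(207.2°, 99.1%, 55.5%)


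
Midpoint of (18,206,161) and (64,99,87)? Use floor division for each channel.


Midpoint: each channel = ⌊(C₁+C₂)/2⌋
R: ⌊(18+64)/2⌋ = 41
G: ⌊(206+99)/2⌋ = 152
B: ⌊(161+87)/2⌋ = 124
= RGB(41, 152, 124)


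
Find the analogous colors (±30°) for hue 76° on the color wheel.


Base hue: 76°
Left analog: (76 - 30) mod 360 = 46°
Right analog: (76 + 30) mod 360 = 106°
Analogous hues = 46° and 106°


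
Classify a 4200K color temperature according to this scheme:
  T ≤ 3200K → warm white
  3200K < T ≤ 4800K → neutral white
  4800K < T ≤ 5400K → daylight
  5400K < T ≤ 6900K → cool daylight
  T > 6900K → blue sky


Temperature: 4200K
3200K < 4200K ≤ 4800K → neutral white
Classification: neutral white


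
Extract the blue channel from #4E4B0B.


Color: #4E4B0B
R = 4E = 78
G = 4B = 75
B = 0B = 11
Blue = 11


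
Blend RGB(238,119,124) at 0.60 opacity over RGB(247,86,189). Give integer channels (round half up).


C = α×F + (1-α)×B, with 1-α = 0.40
R: 0.60×238 + 0.40×247 = 142.80 + 98.80 = 241.60 → 242
G: 0.60×119 + 0.40×86 = 71.40 + 34.40 = 105.80 → 106
B: 0.60×124 + 0.40×189 = 74.40 + 75.60 = 150.00 → 150
= RGB(242, 106, 150)


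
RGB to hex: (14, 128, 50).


R = 14 → 0E (hex)
G = 128 → 80 (hex)
B = 50 → 32 (hex)
Hex = #0E8032


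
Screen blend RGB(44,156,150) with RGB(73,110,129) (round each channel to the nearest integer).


Screen: C = 255 - (255-A)×(255-B)/255, rounded to nearest integer
R: 255 - (255-44)×(255-73)/255 = 255 - 38402/255 ≈ 255 - 150.596 = 104.404 → 104
G: 255 - (255-156)×(255-110)/255 = 255 - 14355/255 ≈ 255 - 56.294 = 198.706 → 199
B: 255 - (255-150)×(255-129)/255 = 255 - 13230/255 ≈ 255 - 51.882 = 203.118 → 203
= RGB(104, 199, 203)


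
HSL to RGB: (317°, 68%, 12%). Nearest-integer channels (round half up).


H=317°, S=0.68, L=0.12
C = (1-|2L-1|)×S = (1-|-0.76|)×0.68 = 0.1632
H' = H/60 = 317/60 ≈ 5.2833; X = C×(1-|H' mod 2 - 1|) = 0.11696
m = L - C/2 = 0.12 - 0.0816 = 0.0384
Sector ⌊H'⌋ = 5 → (R',G',B') = (0.1632, 0.0, 0.11696)
RGB = ((R'+m)×255, (G'+m)×255, (B'+m)×255) = (51.408, 9.792, 39.6168)
Round half up → RGB(51, 10, 40)


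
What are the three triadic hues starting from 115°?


Triadic: equally spaced at 120° intervals
H1 = 115°
H2 = (115 + 120) mod 360 = 235°
H3 = (115 + 240) mod 360 = 355°
Triadic = 115°, 235°, 355°


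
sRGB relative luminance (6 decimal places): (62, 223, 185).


Linearize each channel (sRGB transfer function): c = v/255; c_lin = c/12.92 if c ≤ 0.04045, else ((c+0.055)/1.055)^2.4
  R: 62/255 ≈ 0.243137 > 0.04045 → ((0.243137+0.055)/1.055)^2.4 ≈ 0.048172
  G: 223/255 ≈ 0.874510 > 0.04045 → ((0.874510+0.055)/1.055)^2.4 ≈ 0.737910
  B: 185/255 ≈ 0.725490 > 0.04045 → ((0.725490+0.055)/1.055)^2.4 ≈ 0.485150
R_lin = 0.048172, G_lin = 0.737910, B_lin = 0.485150
L = 0.2126×R + 0.7152×G + 0.0722×B
L = 0.2126×0.048172 + 0.7152×0.737910 + 0.0722×0.485150
L ≈ 0.573023


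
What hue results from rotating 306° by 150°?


New hue = (H + rotation) mod 360
New hue = (306 + 150) mod 360
= 456 mod 360
= 96°


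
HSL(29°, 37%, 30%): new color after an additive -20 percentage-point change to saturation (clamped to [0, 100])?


Original S = 37%
Adjustment = -20 percentage points
New S = 37 + (-20) = 17
Clamp to [0, 100] → 17
= HSL(29°, 17%, 30%)


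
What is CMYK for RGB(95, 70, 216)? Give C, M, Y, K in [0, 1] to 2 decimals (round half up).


R'=95/255≈0.3725, G'=70/255≈0.2745, B'=216/255≈0.8471
K = 1 - max(R',G',B') = 1 - 216/255 = 39/255 = 0.15294… → 0.15
(1-R'-K)/(1-K) simplifies to (max-R)/max with max = 216:
C = (216-95)/216 = 121/216 = 0.56018… → 0.56
M = (216-70)/216 = 146/216 = 0.67592… → 0.68
Y = (216-216)/216 = 0/216 = 0 → 0.00
= CMYK(0.56, 0.68, 0.00, 0.15)


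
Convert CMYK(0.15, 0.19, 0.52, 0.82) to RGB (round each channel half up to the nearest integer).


R = 255 × (1-C) × (1-K) = 255 × 0.85 × 0.18 = 39.015 → 39
G = 255 × (1-M) × (1-K) = 255 × 0.81 × 0.18 = 37.179 → 37
B = 255 × (1-Y) × (1-K) = 255 × 0.48 × 0.18 = 22.032 → 22
= RGB(39, 37, 22)


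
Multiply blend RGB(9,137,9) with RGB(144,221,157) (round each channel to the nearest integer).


Multiply: C = A×B/255, rounded to nearest integer
R: 9×144/255 = 1296/255 ≈ 5.082 → 5
G: 137×221/255 = 30277/255 ≈ 118.733 → 119
B: 9×157/255 = 1413/255 ≈ 5.541 → 6
= RGB(5, 119, 6)


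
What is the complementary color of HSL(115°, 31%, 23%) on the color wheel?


Complement = opposite side of color wheel = hue + 180°
H' = (115 + 180) mod 360 = 295°
S and L unchanged.
= HSL(295°, 31%, 23%)


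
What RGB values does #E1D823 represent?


E1 → 225 (R)
D8 → 216 (G)
23 → 35 (B)
= RGB(225, 216, 35)


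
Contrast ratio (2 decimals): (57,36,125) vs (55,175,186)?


Linearize each sRGB channel c=v/255: c/12.92 if c ≤ 0.04045 else ((c+0.055)/1.055)^2.4
L = 0.2126×R_lin + 0.7152×G_lin + 0.0722×B_lin
Color 1 (57,36,125):
  R=57: 57/255≈0.2235 > 0.04045 → ((0.2235+0.055)/1.055)^2.4 ≈ 0.04092
  G=36: 36/255≈0.1412 > 0.04045 → ((0.1412+0.055)/1.055)^2.4 ≈ 0.01764
  B=125: 125/255≈0.4902 > 0.04045 → ((0.4902+0.055)/1.055)^2.4 ≈ 0.20508
  L1 = 0.2126×0.04092 + 0.7152×0.01764 + 0.0722×0.20508 ≈ 0.03612
Color 2 (55,175,186):
  R=55: 55/255≈0.2157 > 0.04045 → ((0.2157+0.055)/1.055)^2.4 ≈ 0.03820
  G=175: 175/255≈0.6863 > 0.04045 → ((0.6863+0.055)/1.055)^2.4 ≈ 0.42869
  B=186: 186/255≈0.7294 > 0.04045 → ((0.7294+0.055)/1.055)^2.4 ≈ 0.49102
  L2 = 0.2126×0.03820 + 0.7152×0.42869 + 0.0722×0.49102 ≈ 0.35017
Lighter = 0.35017, Darker = 0.03612
Ratio = (L_lighter + 0.05) / (L_darker + 0.05)
Ratio = (0.35017 + 0.05) / (0.03612 + 0.05) = 0.40017 / 0.08612 ≈ 4.6465
Ratio ≈ 4.65:1


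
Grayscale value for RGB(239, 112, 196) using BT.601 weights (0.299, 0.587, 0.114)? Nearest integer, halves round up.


Gray = 0.299×R + 0.587×G + 0.114×B
Gray = 0.299×239 + 0.587×112 + 0.114×196
Gray = 71.461 + 65.744 + 22.344
Gray = 159.549 → round half up → 160
Gray = 160


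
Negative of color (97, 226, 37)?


Invert: (255-R, 255-G, 255-B)
R: 255-97 = 158
G: 255-226 = 29
B: 255-37 = 218
= RGB(158, 29, 218)


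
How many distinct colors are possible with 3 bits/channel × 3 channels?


Total bits = 3 bits/channel × 3 channels = 9 bits
Distinct colors = 2^9
= 512 colors


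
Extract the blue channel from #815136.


Color: #815136
R = 81 = 129
G = 51 = 81
B = 36 = 54
Blue = 54


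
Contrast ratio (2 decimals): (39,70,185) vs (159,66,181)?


Linearize each sRGB channel c=v/255: c/12.92 if c ≤ 0.04045 else ((c+0.055)/1.055)^2.4
L = 0.2126×R_lin + 0.7152×G_lin + 0.0722×B_lin
Color 1 (39,70,185):
  R=39: 39/255≈0.1529 > 0.04045 → ((0.1529+0.055)/1.055)^2.4 ≈ 0.02029
  G=70: 70/255≈0.2745 > 0.04045 → ((0.2745+0.055)/1.055)^2.4 ≈ 0.06125
  B=185: 185/255≈0.7255 > 0.04045 → ((0.7255+0.055)/1.055)^2.4 ≈ 0.48515
  L1 = 0.2126×0.02029 + 0.7152×0.06125 + 0.0722×0.48515 ≈ 0.08314
Color 2 (159,66,181):
  R=159: 159/255≈0.6235 > 0.04045 → ((0.6235+0.055)/1.055)^2.4 ≈ 0.34670
  G=66: 66/255≈0.2588 > 0.04045 → ((0.2588+0.055)/1.055)^2.4 ≈ 0.05448
  B=181: 181/255≈0.7098 > 0.04045 → ((0.7098+0.055)/1.055)^2.4 ≈ 0.46208
  L2 = 0.2126×0.34670 + 0.7152×0.05448 + 0.0722×0.46208 ≈ 0.14604
Lighter = 0.14604, Darker = 0.08314
Ratio = (L_lighter + 0.05) / (L_darker + 0.05)
Ratio = (0.14604 + 0.05) / (0.08314 + 0.05) = 0.19604 / 0.13314 ≈ 1.4724
Ratio ≈ 1.47:1


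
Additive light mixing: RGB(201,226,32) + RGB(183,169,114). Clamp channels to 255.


Additive: each channel = min(255, C₁+C₂)
R: 201+183 = 384 → 255
G: 226+169 = 395 → 255
B: 32+114 = 146 → 146
= RGB(255, 255, 146)


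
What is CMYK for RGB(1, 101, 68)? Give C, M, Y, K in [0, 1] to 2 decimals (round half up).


R'=1/255≈0.0039, G'=101/255≈0.3961, B'=68/255≈0.2667
K = 1 - max(R',G',B') = 1 - 101/255 = 154/255 = 0.60392… → 0.60
(1-R'-K)/(1-K) simplifies to (max-R)/max with max = 101:
C = (101-1)/101 = 100/101 = 0.99009… → 0.99
M = (101-101)/101 = 0/101 = 0 → 0.00
Y = (101-68)/101 = 33/101 = 0.32673… → 0.33
= CMYK(0.99, 0.00, 0.33, 0.60)


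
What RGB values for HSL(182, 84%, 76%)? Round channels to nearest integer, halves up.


H=182°, S=0.84, L=0.76
C = (1-|2L-1|)×S = (1-|0.52|)×0.84 = 0.4032
H' = H/60 = 182/60 ≈ 3.0333; X = C×(1-|H' mod 2 - 1|) = 0.38976
m = L - C/2 = 0.76 - 0.2016 = 0.5584
Sector ⌊H'⌋ = 3 → (R',G',B') = (0.0, 0.38976, 0.4032)
RGB = ((R'+m)×255, (G'+m)×255, (B'+m)×255) = (142.392, 241.7808, 245.208)
Round half up → RGB(142, 242, 245)


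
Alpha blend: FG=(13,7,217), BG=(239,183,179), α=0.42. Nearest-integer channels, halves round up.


C = α×F + (1-α)×B, with 1-α = 0.58
R: 0.42×13 + 0.58×239 = 5.46 + 138.62 = 144.08 → 144
G: 0.42×7 + 0.58×183 = 2.94 + 106.14 = 109.08 → 109
B: 0.42×217 + 0.58×179 = 91.14 + 103.82 = 194.96 → 195
= RGB(144, 109, 195)


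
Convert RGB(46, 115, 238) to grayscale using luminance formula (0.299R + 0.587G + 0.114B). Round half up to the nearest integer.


Gray = 0.299×R + 0.587×G + 0.114×B
Gray = 0.299×46 + 0.587×115 + 0.114×238
Gray = 13.754 + 67.505 + 27.132
Gray = 108.391 → round half up → 108
Gray = 108


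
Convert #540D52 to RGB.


54 → 84 (R)
0D → 13 (G)
52 → 82 (B)
= RGB(84, 13, 82)


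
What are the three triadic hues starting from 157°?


Triadic: equally spaced at 120° intervals
H1 = 157°
H2 = (157 + 120) mod 360 = 277°
H3 = (157 + 240) mod 360 = 37°
Triadic = 157°, 277°, 37°


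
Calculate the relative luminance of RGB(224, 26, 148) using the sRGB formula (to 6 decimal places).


Linearize each channel (sRGB transfer function): c = v/255; c_lin = c/12.92 if c ≤ 0.04045, else ((c+0.055)/1.055)^2.4
  R: 224/255 ≈ 0.878431 > 0.04045 → ((0.878431+0.055)/1.055)^2.4 ≈ 0.745404
  G: 26/255 ≈ 0.101961 > 0.04045 → ((0.101961+0.055)/1.055)^2.4 ≈ 0.010330
  B: 148/255 ≈ 0.580392 > 0.04045 → ((0.580392+0.055)/1.055)^2.4 ≈ 0.296138
R_lin = 0.745404, G_lin = 0.010330, B_lin = 0.296138
L = 0.2126×R + 0.7152×G + 0.0722×B
L = 0.2126×0.745404 + 0.7152×0.010330 + 0.0722×0.296138
L ≈ 0.187242


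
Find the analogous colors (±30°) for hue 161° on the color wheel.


Base hue: 161°
Left analog: (161 - 30) mod 360 = 131°
Right analog: (161 + 30) mod 360 = 191°
Analogous hues = 131° and 191°


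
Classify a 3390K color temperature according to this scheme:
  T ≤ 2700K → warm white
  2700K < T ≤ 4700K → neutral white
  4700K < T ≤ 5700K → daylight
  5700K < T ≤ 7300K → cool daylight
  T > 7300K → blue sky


Temperature: 3390K
2700K < 3390K ≤ 4700K → neutral white
Classification: neutral white


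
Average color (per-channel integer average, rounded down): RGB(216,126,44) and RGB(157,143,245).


Midpoint: each channel = ⌊(C₁+C₂)/2⌋
R: ⌊(216+157)/2⌋ = 186
G: ⌊(126+143)/2⌋ = 134
B: ⌊(44+245)/2⌋ = 144
= RGB(186, 134, 144)


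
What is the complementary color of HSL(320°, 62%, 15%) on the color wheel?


Complement = opposite side of color wheel = hue + 180°
H' = (320 + 180) mod 360 = 140°
S and L unchanged.
= HSL(140°, 62%, 15%)


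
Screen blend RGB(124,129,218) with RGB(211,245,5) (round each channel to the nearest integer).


Screen: C = 255 - (255-A)×(255-B)/255, rounded to nearest integer
R: 255 - (255-124)×(255-211)/255 = 255 - 5764/255 ≈ 255 - 22.604 = 232.396 → 232
G: 255 - (255-129)×(255-245)/255 = 255 - 1260/255 ≈ 255 - 4.941 = 250.059 → 250
B: 255 - (255-218)×(255-5)/255 = 255 - 9250/255 ≈ 255 - 36.275 = 218.725 → 219
= RGB(232, 250, 219)


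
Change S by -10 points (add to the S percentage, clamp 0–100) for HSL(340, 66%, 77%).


Original S = 66%
Adjustment = -10 percentage points
New S = 66 + (-10) = 56
Clamp to [0, 100] → 56
= HSL(340°, 56%, 77%)


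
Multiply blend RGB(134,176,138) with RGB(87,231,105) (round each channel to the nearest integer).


Multiply: C = A×B/255, rounded to nearest integer
R: 134×87/255 = 11658/255 ≈ 45.718 → 46
G: 176×231/255 = 40656/255 ≈ 159.435 → 159
B: 138×105/255 = 14490/255 ≈ 56.824 → 57
= RGB(46, 159, 57)


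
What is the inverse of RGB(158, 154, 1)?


Invert: (255-R, 255-G, 255-B)
R: 255-158 = 97
G: 255-154 = 101
B: 255-1 = 254
= RGB(97, 101, 254)


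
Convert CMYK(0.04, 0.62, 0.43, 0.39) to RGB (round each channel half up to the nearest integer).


R = 255 × (1-C) × (1-K) = 255 × 0.96 × 0.61 = 149.328 → 149
G = 255 × (1-M) × (1-K) = 255 × 0.38 × 0.61 = 59.109 → 59
B = 255 × (1-Y) × (1-K) = 255 × 0.57 × 0.61 = 88.6635 → 89
= RGB(149, 59, 89)


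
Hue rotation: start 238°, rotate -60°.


New hue = (H + rotation) mod 360
New hue = (238 -60) mod 360
= 178 mod 360
= 178°


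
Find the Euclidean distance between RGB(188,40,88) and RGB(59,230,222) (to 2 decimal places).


d = √[(R₁-R₂)² + (G₁-G₂)² + (B₁-B₂)²]
d = √[(188-59)² + (40-230)² + (88-222)²]
d = √[16641 + 36100 + 17956]
d = √70697
d ≈ 265.89


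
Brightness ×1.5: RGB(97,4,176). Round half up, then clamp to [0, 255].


Multiply each channel by 1.5, round half up, clamp to [0, 255]
R: 97×1.5 = 145.5 → round → 146
G: 4×1.5 = 6
B: 176×1.5 = 264 → clamp → 255
= RGB(146, 6, 255)


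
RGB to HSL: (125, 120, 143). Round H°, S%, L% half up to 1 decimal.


Normalize: R'=125/255≈0.4902, G'=120/255≈0.4706, B'=143/255≈0.5608
Max=143/255, Min=120/255, Δ=Max-Min=23/255
L = (Max+Min)/2 = (143+120)/510 = 263/510 = 0.51568… → L = 51.6%
L > 0.5 → S = Δ/(2-Max-Min) = 23/(510-143-120) = 23/247 = 0.09311… → S = 9.3%
(the 1/255 factors cancel in S and H, so raw channel differences can be used)
Max is B' → H = 60 × ((R-G)/Δ + 4) = 60 × ((125-120)/23 + 4)
  5/23 + 4 = 0.2173… + 4 = 4.2173…
  H = 60 × 4.2173… = 253.043…° → H = 253.0°
= HSL(253.0°, 9.3%, 51.6%)


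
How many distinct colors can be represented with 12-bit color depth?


Colors = 2^bits = 2^12
= 4,096 colors


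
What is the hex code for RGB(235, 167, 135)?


R = 235 → EB (hex)
G = 167 → A7 (hex)
B = 135 → 87 (hex)
Hex = #EBA787


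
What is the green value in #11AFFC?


Color: #11AFFC
R = 11 = 17
G = AF = 175
B = FC = 252
Green = 175


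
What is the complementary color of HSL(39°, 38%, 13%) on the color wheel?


Complement = opposite side of color wheel = hue + 180°
H' = (39 + 180) mod 360 = 219°
S and L unchanged.
= HSL(219°, 38%, 13%)


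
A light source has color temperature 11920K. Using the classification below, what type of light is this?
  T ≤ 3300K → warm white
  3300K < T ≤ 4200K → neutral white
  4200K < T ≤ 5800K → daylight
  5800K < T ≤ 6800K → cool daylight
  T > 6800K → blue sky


Temperature: 11920K
11920K > 6800K → blue sky
Classification: blue sky


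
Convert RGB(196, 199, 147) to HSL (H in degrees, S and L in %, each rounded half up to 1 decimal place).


Normalize: R'=196/255≈0.7686, G'=199/255≈0.7804, B'=147/255≈0.5765
Max=199/255, Min=147/255, Δ=Max-Min=52/255
L = (Max+Min)/2 = (199+147)/510 = 346/510 = 0.67843… → L = 67.8%
L > 0.5 → S = Δ/(2-Max-Min) = 52/(510-199-147) = 52/164 = 0.31707… → S = 31.7%
(the 1/255 factors cancel in S and H, so raw channel differences can be used)
Max is G' → H = 60 × ((B-R)/Δ + 2) = 60 × ((147-196)/52 + 2)
  -49/52 + 2 = -0.9423… + 2 = 1.0576…
  H = 60 × 1.0576… = 63.461…° → H = 63.5°
= HSL(63.5°, 31.7%, 67.8%)


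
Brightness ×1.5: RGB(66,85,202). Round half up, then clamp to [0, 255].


Multiply each channel by 1.5, round half up, clamp to [0, 255]
R: 66×1.5 = 99
G: 85×1.5 = 127.5 → round → 128
B: 202×1.5 = 303 → clamp → 255
= RGB(99, 128, 255)


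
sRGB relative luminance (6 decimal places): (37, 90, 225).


Linearize each channel (sRGB transfer function): c = v/255; c_lin = c/12.92 if c ≤ 0.04045, else ((c+0.055)/1.055)^2.4
  R: 37/255 ≈ 0.145098 > 0.04045 → ((0.145098+0.055)/1.055)^2.4 ≈ 0.018500
  G: 90/255 ≈ 0.352941 > 0.04045 → ((0.352941+0.055)/1.055)^2.4 ≈ 0.102242
  B: 225/255 ≈ 0.882353 > 0.04045 → ((0.882353+0.055)/1.055)^2.4 ≈ 0.752942
R_lin = 0.018500, G_lin = 0.102242, B_lin = 0.752942
L = 0.2126×R + 0.7152×G + 0.0722×B
L = 0.2126×0.018500 + 0.7152×0.102242 + 0.0722×0.752942
L ≈ 0.131419


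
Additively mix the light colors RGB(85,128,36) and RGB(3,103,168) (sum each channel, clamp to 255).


Additive: each channel = min(255, C₁+C₂)
R: 85+3 = 88 → 88
G: 128+103 = 231 → 231
B: 36+168 = 204 → 204
= RGB(88, 231, 204)


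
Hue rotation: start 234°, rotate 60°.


New hue = (H + rotation) mod 360
New hue = (234 + 60) mod 360
= 294 mod 360
= 294°


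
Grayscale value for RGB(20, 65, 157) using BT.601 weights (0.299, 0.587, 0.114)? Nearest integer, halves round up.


Gray = 0.299×R + 0.587×G + 0.114×B
Gray = 0.299×20 + 0.587×65 + 0.114×157
Gray = 5.980 + 38.155 + 17.898
Gray = 62.033 → round half up → 62
Gray = 62


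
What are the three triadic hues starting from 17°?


Triadic: equally spaced at 120° intervals
H1 = 17°
H2 = (17 + 120) mod 360 = 137°
H3 = (17 + 240) mod 360 = 257°
Triadic = 17°, 137°, 257°


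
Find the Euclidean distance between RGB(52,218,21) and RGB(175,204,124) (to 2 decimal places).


d = √[(R₁-R₂)² + (G₁-G₂)² + (B₁-B₂)²]
d = √[(52-175)² + (218-204)² + (21-124)²]
d = √[15129 + 196 + 10609]
d = √25934
d ≈ 161.04


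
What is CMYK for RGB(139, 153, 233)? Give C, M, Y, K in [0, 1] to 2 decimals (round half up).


R'=139/255≈0.5451, G'=153/255≈0.6000, B'=233/255≈0.9137
K = 1 - max(R',G',B') = 1 - 233/255 = 22/255 = 0.08627… → 0.09
(1-R'-K)/(1-K) simplifies to (max-R)/max with max = 233:
C = (233-139)/233 = 94/233 = 0.40343… → 0.40
M = (233-153)/233 = 80/233 = 0.34334… → 0.34
Y = (233-233)/233 = 0/233 = 0 → 0.00
= CMYK(0.40, 0.34, 0.00, 0.09)


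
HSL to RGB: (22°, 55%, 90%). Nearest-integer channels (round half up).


H=22°, S=0.55, L=0.90
C = (1-|2L-1|)×S = (1-|0.80|)×0.55 = 0.11
H' = H/60 = 22/60 ≈ 0.3667; X = C×(1-|H' mod 2 - 1|) ≈ 0.0403
m = L - C/2 = 0.90 - 0.055 = 0.845
Sector ⌊H'⌋ = 0 → (R',G',B') = (0.11, ≈0.0403, 0.0)
RGB = ((R'+m)×255, (G'+m)×255, (B'+m)×255) = (243.525, 225.76, 215.475)
Round half up → RGB(244, 226, 215)


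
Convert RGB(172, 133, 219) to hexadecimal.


R = 172 → AC (hex)
G = 133 → 85 (hex)
B = 219 → DB (hex)
Hex = #AC85DB


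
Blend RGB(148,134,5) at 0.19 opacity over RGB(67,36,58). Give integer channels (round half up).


C = α×F + (1-α)×B, with 1-α = 0.81
R: 0.19×148 + 0.81×67 = 28.12 + 54.27 = 82.39 → 82
G: 0.19×134 + 0.81×36 = 25.46 + 29.16 = 54.62 → 55
B: 0.19×5 + 0.81×58 = 0.95 + 46.98 = 47.93 → 48
= RGB(82, 55, 48)


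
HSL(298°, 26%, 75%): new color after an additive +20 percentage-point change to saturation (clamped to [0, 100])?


Original S = 26%
Adjustment = +20 percentage points
New S = 26 + (20) = 46
Clamp to [0, 100] → 46
= HSL(298°, 46%, 75%)


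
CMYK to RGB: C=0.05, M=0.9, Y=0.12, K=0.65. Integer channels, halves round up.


R = 255 × (1-C) × (1-K) = 255 × 0.95 × 0.35 = 84.7875 → 85
G = 255 × (1-M) × (1-K) = 255 × 0.10 × 0.35 = 8.925 → 9
B = 255 × (1-Y) × (1-K) = 255 × 0.88 × 0.35 = 78.54 → 79
= RGB(85, 9, 79)


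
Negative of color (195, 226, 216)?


Invert: (255-R, 255-G, 255-B)
R: 255-195 = 60
G: 255-226 = 29
B: 255-216 = 39
= RGB(60, 29, 39)


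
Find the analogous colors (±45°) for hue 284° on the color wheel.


Base hue: 284°
Left analog: (284 - 45) mod 360 = 239°
Right analog: (284 + 45) mod 360 = 329°
Analogous hues = 239° and 329°


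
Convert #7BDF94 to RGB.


7B → 123 (R)
DF → 223 (G)
94 → 148 (B)
= RGB(123, 223, 148)


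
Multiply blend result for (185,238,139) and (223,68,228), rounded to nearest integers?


Multiply: C = A×B/255, rounded to nearest integer
R: 185×223/255 = 41255/255 ≈ 161.784 → 162
G: 238×68/255 = 16184/255 ≈ 63.467 → 63
B: 139×228/255 = 31692/255 ≈ 124.282 → 124
= RGB(162, 63, 124)


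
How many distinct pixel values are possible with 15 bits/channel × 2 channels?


Total bits = 15 bits/channel × 2 channels = 30 bits
Distinct pixel values = 2^30
= 1,073,741,824 pixel values


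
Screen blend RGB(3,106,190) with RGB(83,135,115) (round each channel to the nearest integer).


Screen: C = 255 - (255-A)×(255-B)/255, rounded to nearest integer
R: 255 - (255-3)×(255-83)/255 = 255 - 43344/255 ≈ 255 - 169.976 = 85.024 → 85
G: 255 - (255-106)×(255-135)/255 = 255 - 17880/255 ≈ 255 - 70.118 = 184.882 → 185
B: 255 - (255-190)×(255-115)/255 = 255 - 9100/255 ≈ 255 - 35.686 = 219.314 → 219
= RGB(85, 185, 219)


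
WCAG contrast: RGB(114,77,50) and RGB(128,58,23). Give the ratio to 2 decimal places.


Linearize each sRGB channel c=v/255: c/12.92 if c ≤ 0.04045 else ((c+0.055)/1.055)^2.4
L = 0.2126×R_lin + 0.7152×G_lin + 0.0722×B_lin
Color 1 (114,77,50):
  R=114: 114/255≈0.4471 > 0.04045 → ((0.4471+0.055)/1.055)^2.4 ≈ 0.16827
  G=77: 77/255≈0.3020 > 0.04045 → ((0.3020+0.055)/1.055)^2.4 ≈ 0.07421
  B=50: 50/255≈0.1961 > 0.04045 → ((0.1961+0.055)/1.055)^2.4 ≈ 0.03190
  L1 = 0.2126×0.16827 + 0.7152×0.07421 + 0.0722×0.03190 ≈ 0.09115
Color 2 (128,58,23):
  R=128: 128/255≈0.5020 > 0.04045 → ((0.5020+0.055)/1.055)^2.4 ≈ 0.21586
  G=58: 58/255≈0.2275 > 0.04045 → ((0.2275+0.055)/1.055)^2.4 ≈ 0.04231
  B=23: 23/255≈0.0902 > 0.04045 → ((0.0902+0.055)/1.055)^2.4 ≈ 0.00857
  L2 = 0.2126×0.21586 + 0.7152×0.04231 + 0.0722×0.00857 ≈ 0.07677
Lighter = 0.09115, Darker = 0.07677
Ratio = (L_lighter + 0.05) / (L_darker + 0.05)
Ratio = (0.09115 + 0.05) / (0.07677 + 0.05) = 0.14115 / 0.12677 ≈ 1.1135
Ratio ≈ 1.11:1


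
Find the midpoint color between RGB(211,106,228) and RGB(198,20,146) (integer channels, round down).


Midpoint: each channel = ⌊(C₁+C₂)/2⌋
R: ⌊(211+198)/2⌋ = 204
G: ⌊(106+20)/2⌋ = 63
B: ⌊(228+146)/2⌋ = 187
= RGB(204, 63, 187)


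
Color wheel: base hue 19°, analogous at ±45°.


Base hue: 19°
Left analog: (19 - 45) mod 360 = 334°
Right analog: (19 + 45) mod 360 = 64°
Analogous hues = 334° and 64°


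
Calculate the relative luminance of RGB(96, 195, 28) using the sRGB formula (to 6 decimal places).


Linearize each channel (sRGB transfer function): c = v/255; c_lin = c/12.92 if c ≤ 0.04045, else ((c+0.055)/1.055)^2.4
  R: 96/255 ≈ 0.376471 > 0.04045 → ((0.376471+0.055)/1.055)^2.4 ≈ 0.116971
  G: 195/255 ≈ 0.764706 > 0.04045 → ((0.764706+0.055)/1.055)^2.4 ≈ 0.545724
  B: 28/255 ≈ 0.109804 > 0.04045 → ((0.109804+0.055)/1.055)^2.4 ≈ 0.011612
R_lin = 0.116971, G_lin = 0.545724, B_lin = 0.011612
L = 0.2126×R + 0.7152×G + 0.0722×B
L = 0.2126×0.116971 + 0.7152×0.545724 + 0.0722×0.011612
L ≈ 0.416009


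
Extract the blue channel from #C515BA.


Color: #C515BA
R = C5 = 197
G = 15 = 21
B = BA = 186
Blue = 186


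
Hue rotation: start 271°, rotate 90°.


New hue = (H + rotation) mod 360
New hue = (271 + 90) mod 360
= 361 mod 360
= 1°


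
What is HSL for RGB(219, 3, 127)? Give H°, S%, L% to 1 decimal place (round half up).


Normalize: R'=219/255≈0.8588, G'=3/255≈0.0118, B'=127/255≈0.4980
Max=219/255, Min=3/255, Δ=Max-Min=216/255
L = (Max+Min)/2 = (219+3)/510 = 222/510 = 0.43529… → L = 43.5%
L ≤ 0.5 → S = Δ/(Max+Min) = 216/(219+3) = 216/222 = 0.97297… → S = 97.3%
(the 1/255 factors cancel in S and H, so raw channel differences can be used)
Max is R' → H = 60 × (((G-B)/Δ) mod 6) = 60 × (((3-127)/216) mod 6)
  (-124)/216 = -0.5740…; negative, so add 6 → 5.4259…
  H = 60 × 5.4259… = 325.555…° → H = 325.6°
= HSL(325.6°, 97.3%, 43.5%)


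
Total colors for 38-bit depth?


Colors = 2^bits = 2^38
= 274,877,906,944 colors


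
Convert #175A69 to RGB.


17 → 23 (R)
5A → 90 (G)
69 → 105 (B)
= RGB(23, 90, 105)


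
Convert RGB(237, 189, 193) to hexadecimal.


R = 237 → ED (hex)
G = 189 → BD (hex)
B = 193 → C1 (hex)
Hex = #EDBDC1


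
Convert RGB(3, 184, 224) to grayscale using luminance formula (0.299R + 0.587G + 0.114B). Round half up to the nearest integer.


Gray = 0.299×R + 0.587×G + 0.114×B
Gray = 0.299×3 + 0.587×184 + 0.114×224
Gray = 0.897 + 108.008 + 25.536
Gray = 134.441 → round half up → 134
Gray = 134


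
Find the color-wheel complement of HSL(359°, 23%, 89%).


Complement = opposite side of color wheel = hue + 180°
H' = (359 + 180) mod 360 = 179°
S and L unchanged.
= HSL(179°, 23%, 89%)


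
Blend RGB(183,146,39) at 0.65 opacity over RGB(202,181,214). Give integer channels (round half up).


C = α×F + (1-α)×B, with 1-α = 0.35
R: 0.65×183 + 0.35×202 = 118.95 + 70.70 = 189.65 → 190
G: 0.65×146 + 0.35×181 = 94.90 + 63.35 = 158.25 → 158
B: 0.65×39 + 0.35×214 = 25.35 + 74.90 = 100.25 → 100
= RGB(190, 158, 100)


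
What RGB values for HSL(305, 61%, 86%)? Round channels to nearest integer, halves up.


H=305°, S=0.61, L=0.86
C = (1-|2L-1|)×S = (1-|0.72|)×0.61 = 0.1708
H' = H/60 = 305/60 ≈ 5.0833; X = C×(1-|H' mod 2 - 1|) ≈ 0.1566
m = L - C/2 = 0.86 - 0.0854 = 0.7746
Sector ⌊H'⌋ = 5 → (R',G',B') = (0.1708, 0.0, ≈0.1566)
RGB = ((R'+m)×255, (G'+m)×255, (B'+m)×255) = (241.077, 197.523, 237.4475)
Round half up → RGB(241, 198, 237)


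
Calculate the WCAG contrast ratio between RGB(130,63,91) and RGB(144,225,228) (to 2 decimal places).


Linearize each sRGB channel c=v/255: c/12.92 if c ≤ 0.04045 else ((c+0.055)/1.055)^2.4
L = 0.2126×R_lin + 0.7152×G_lin + 0.0722×B_lin
Color 1 (130,63,91):
  R=130: 130/255≈0.5098 > 0.04045 → ((0.5098+0.055)/1.055)^2.4 ≈ 0.22323
  G=63: 63/255≈0.2471 > 0.04045 → ((0.2471+0.055)/1.055)^2.4 ≈ 0.04971
  B=91: 91/255≈0.3569 > 0.04045 → ((0.3569+0.055)/1.055)^2.4 ≈ 0.10462
  L1 = 0.2126×0.22323 + 0.7152×0.04971 + 0.0722×0.10462 ≈ 0.09056
Color 2 (144,225,228):
  R=144: 144/255≈0.5647 > 0.04045 → ((0.5647+0.055)/1.055)^2.4 ≈ 0.27889
  G=225: 225/255≈0.8824 > 0.04045 → ((0.8824+0.055)/1.055)^2.4 ≈ 0.75294
  B=228: 228/255≈0.8941 > 0.04045 → ((0.8941+0.055)/1.055)^2.4 ≈ 0.77582
  L2 = 0.2126×0.27889 + 0.7152×0.75294 + 0.0722×0.77582 ≈ 0.65381
Lighter = 0.65381, Darker = 0.09056
Ratio = (L_lighter + 0.05) / (L_darker + 0.05)
Ratio = (0.65381 + 0.05) / (0.09056 + 0.05) = 0.70381 / 0.14056 ≈ 5.0071
Ratio ≈ 5.01:1


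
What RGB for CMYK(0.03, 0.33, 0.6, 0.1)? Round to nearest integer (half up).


R = 255 × (1-C) × (1-K) = 255 × 0.97 × 0.90 = 222.615 → 223
G = 255 × (1-M) × (1-K) = 255 × 0.67 × 0.90 = 153.765 → 154
B = 255 × (1-Y) × (1-K) = 255 × 0.40 × 0.90 = 91.8 → 92
= RGB(223, 154, 92)


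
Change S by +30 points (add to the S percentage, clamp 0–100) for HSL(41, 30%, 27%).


Original S = 30%
Adjustment = +30 percentage points
New S = 30 + (30) = 60
Clamp to [0, 100] → 60
= HSL(41°, 60%, 27%)


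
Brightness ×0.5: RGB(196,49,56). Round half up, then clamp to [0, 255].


Multiply each channel by 0.5, round half up, clamp to [0, 255]
R: 196×0.5 = 98
G: 49×0.5 = 24.5 → round → 25
B: 56×0.5 = 28
= RGB(98, 25, 28)


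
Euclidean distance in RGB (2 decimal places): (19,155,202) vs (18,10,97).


d = √[(R₁-R₂)² + (G₁-G₂)² + (B₁-B₂)²]
d = √[(19-18)² + (155-10)² + (202-97)²]
d = √[1 + 21025 + 11025]
d = √32051
d ≈ 179.03


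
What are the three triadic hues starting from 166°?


Triadic: equally spaced at 120° intervals
H1 = 166°
H2 = (166 + 120) mod 360 = 286°
H3 = (166 + 240) mod 360 = 46°
Triadic = 166°, 286°, 46°


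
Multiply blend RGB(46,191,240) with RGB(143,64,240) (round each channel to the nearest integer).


Multiply: C = A×B/255, rounded to nearest integer
R: 46×143/255 = 6578/255 ≈ 25.796 → 26
G: 191×64/255 = 12224/255 ≈ 47.937 → 48
B: 240×240/255 = 57600/255 ≈ 225.882 → 226
= RGB(26, 48, 226)


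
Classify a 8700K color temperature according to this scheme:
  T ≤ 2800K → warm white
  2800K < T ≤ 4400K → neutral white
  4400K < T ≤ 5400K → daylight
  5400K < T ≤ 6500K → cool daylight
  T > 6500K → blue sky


Temperature: 8700K
8700K > 6500K → blue sky
Classification: blue sky


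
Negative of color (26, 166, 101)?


Invert: (255-R, 255-G, 255-B)
R: 255-26 = 229
G: 255-166 = 89
B: 255-101 = 154
= RGB(229, 89, 154)


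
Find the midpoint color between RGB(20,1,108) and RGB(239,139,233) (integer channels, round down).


Midpoint: each channel = ⌊(C₁+C₂)/2⌋
R: ⌊(20+239)/2⌋ = 129
G: ⌊(1+139)/2⌋ = 70
B: ⌊(108+233)/2⌋ = 170
= RGB(129, 70, 170)


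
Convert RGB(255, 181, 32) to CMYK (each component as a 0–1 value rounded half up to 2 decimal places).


R'=255/255≈1.0000, G'=181/255≈0.7098, B'=32/255≈0.1255
K = 1 - max(R',G',B') = 1 - 255/255 = 0/255 = 0 → 0.00
(1-R'-K)/(1-K) simplifies to (max-R)/max with max = 255:
C = (255-255)/255 = 0/255 = 0 → 0.00
M = (255-181)/255 = 74/255 = 0.29019… → 0.29
Y = (255-32)/255 = 223/255 = 0.87450… → 0.87
= CMYK(0.00, 0.29, 0.87, 0.00)


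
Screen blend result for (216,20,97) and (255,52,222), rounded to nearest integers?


Screen: C = 255 - (255-A)×(255-B)/255, rounded to nearest integer
R: 255 - (255-216)×(255-255)/255 = 255 - 0/255 ≈ 255 - 0.000 = 255.000 → 255
G: 255 - (255-20)×(255-52)/255 = 255 - 47705/255 ≈ 255 - 187.078 = 67.922 → 68
B: 255 - (255-97)×(255-222)/255 = 255 - 5214/255 ≈ 255 - 20.447 = 234.553 → 235
= RGB(255, 68, 235)


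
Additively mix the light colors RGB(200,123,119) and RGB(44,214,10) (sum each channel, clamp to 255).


Additive: each channel = min(255, C₁+C₂)
R: 200+44 = 244 → 244
G: 123+214 = 337 → 255
B: 119+10 = 129 → 129
= RGB(244, 255, 129)


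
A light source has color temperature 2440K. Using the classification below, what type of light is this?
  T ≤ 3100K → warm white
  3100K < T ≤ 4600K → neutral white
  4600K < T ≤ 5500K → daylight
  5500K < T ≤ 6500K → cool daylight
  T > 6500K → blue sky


Temperature: 2440K
2440K ≤ 3100K → warm white
Classification: warm white


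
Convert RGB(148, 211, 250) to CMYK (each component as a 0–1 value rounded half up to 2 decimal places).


R'=148/255≈0.5804, G'=211/255≈0.8275, B'=250/255≈0.9804
K = 1 - max(R',G',B') = 1 - 250/255 = 5/255 = 0.01960… → 0.02
(1-R'-K)/(1-K) simplifies to (max-R)/max with max = 250:
C = (250-148)/250 = 102/250 = 0.408 → 0.41
M = (250-211)/250 = 39/250 = 0.156 → 0.16
Y = (250-250)/250 = 0/250 = 0 → 0.00
= CMYK(0.41, 0.16, 0.00, 0.02)


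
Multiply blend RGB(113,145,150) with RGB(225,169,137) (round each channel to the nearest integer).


Multiply: C = A×B/255, rounded to nearest integer
R: 113×225/255 = 25425/255 ≈ 99.706 → 100
G: 145×169/255 = 24505/255 ≈ 96.098 → 96
B: 150×137/255 = 20550/255 ≈ 80.588 → 81
= RGB(100, 96, 81)


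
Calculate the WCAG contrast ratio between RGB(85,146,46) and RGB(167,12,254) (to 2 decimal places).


Linearize each sRGB channel c=v/255: c/12.92 if c ≤ 0.04045 else ((c+0.055)/1.055)^2.4
L = 0.2126×R_lin + 0.7152×G_lin + 0.0722×B_lin
Color 1 (85,146,46):
  R=85: 85/255≈0.3333 > 0.04045 → ((0.3333+0.055)/1.055)^2.4 ≈ 0.09084
  G=146: 146/255≈0.5725 > 0.04045 → ((0.5725+0.055)/1.055)^2.4 ≈ 0.28744
  B=46: 46/255≈0.1804 > 0.04045 → ((0.1804+0.055)/1.055)^2.4 ≈ 0.02732
  L1 = 0.2126×0.09084 + 0.7152×0.28744 + 0.0722×0.02732 ≈ 0.22686
Color 2 (167,12,254):
  R=167: 167/255≈0.6549 > 0.04045 → ((0.6549+0.055)/1.055)^2.4 ≈ 0.38643
  G=12: 12/255≈0.0471 > 0.04045 → ((0.0471+0.055)/1.055)^2.4 ≈ 0.00368
  B=254: 254/255≈0.9961 > 0.04045 → ((0.9961+0.055)/1.055)^2.4 ≈ 0.99110
  L2 = 0.2126×0.38643 + 0.7152×0.00368 + 0.0722×0.99110 ≈ 0.15634
Lighter = 0.22686, Darker = 0.15634
Ratio = (L_lighter + 0.05) / (L_darker + 0.05)
Ratio = (0.22686 + 0.05) / (0.15634 + 0.05) = 0.27686 / 0.20634 ≈ 1.3418
Ratio ≈ 1.34:1


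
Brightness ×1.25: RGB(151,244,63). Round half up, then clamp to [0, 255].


Multiply each channel by 1.25, round half up, clamp to [0, 255]
R: 151×1.25 = 188.75 → round → 189
G: 244×1.25 = 305 → clamp → 255
B: 63×1.25 = 78.75 → round → 79
= RGB(189, 255, 79)


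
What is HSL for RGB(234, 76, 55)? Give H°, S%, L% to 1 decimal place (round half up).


Normalize: R'=234/255≈0.9176, G'=76/255≈0.2980, B'=55/255≈0.2157
Max=234/255, Min=55/255, Δ=Max-Min=179/255
L = (Max+Min)/2 = (234+55)/510 = 289/510 = 0.56666… → L = 56.7%
L > 0.5 → S = Δ/(2-Max-Min) = 179/(510-234-55) = 179/221 = 0.80995… → S = 81.0%
(the 1/255 factors cancel in S and H, so raw channel differences can be used)
Max is R' → H = 60 × (((G-B)/Δ) mod 6) = 60 × (((76-55)/179) mod 6)
  21/179 = 0.1173…
  H = 60 × 0.1173… = 7.039…° → H = 7.0°
= HSL(7.0°, 81.0%, 56.7%)


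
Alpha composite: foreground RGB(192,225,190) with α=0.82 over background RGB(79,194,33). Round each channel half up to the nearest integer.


C = α×F + (1-α)×B, with 1-α = 0.18
R: 0.82×192 + 0.18×79 = 157.44 + 14.22 = 171.66 → 172
G: 0.82×225 + 0.18×194 = 184.50 + 34.92 = 219.42 → 219
B: 0.82×190 + 0.18×33 = 155.80 + 5.94 = 161.74 → 162
= RGB(172, 219, 162)


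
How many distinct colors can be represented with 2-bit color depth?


Colors = 2^bits = 2^2
= 4 colors


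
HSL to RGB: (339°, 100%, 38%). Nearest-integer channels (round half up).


H=339°, S=1.00, L=0.38
C = (1-|2L-1|)×S = (1-|-0.24|)×1.00 = 0.76
H' = H/60 = 339/60 ≈ 5.6500; X = C×(1-|H' mod 2 - 1|) = 0.266
m = L - C/2 = 0.38 - 0.38 = 0
Sector ⌊H'⌋ = 5 → (R',G',B') = (0.76, 0.0, 0.266)
RGB = ((R'+m)×255, (G'+m)×255, (B'+m)×255) = (193.8, 0.0, 67.83)
Round half up → RGB(194, 0, 68)


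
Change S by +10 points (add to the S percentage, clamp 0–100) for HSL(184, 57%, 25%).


Original S = 57%
Adjustment = +10 percentage points
New S = 57 + (10) = 67
Clamp to [0, 100] → 67
= HSL(184°, 67%, 25%)


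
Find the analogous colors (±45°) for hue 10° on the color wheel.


Base hue: 10°
Left analog: (10 - 45) mod 360 = 325°
Right analog: (10 + 45) mod 360 = 55°
Analogous hues = 325° and 55°


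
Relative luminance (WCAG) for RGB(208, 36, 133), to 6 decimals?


Linearize each channel (sRGB transfer function): c = v/255; c_lin = c/12.92 if c ≤ 0.04045, else ((c+0.055)/1.055)^2.4
  R: 208/255 ≈ 0.815686 > 0.04045 → ((0.815686+0.055)/1.055)^2.4 ≈ 0.630757
  G: 36/255 ≈ 0.141176 > 0.04045 → ((0.141176+0.055)/1.055)^2.4 ≈ 0.017642
  B: 133/255 ≈ 0.521569 > 0.04045 → ((0.521569+0.055)/1.055)^2.4 ≈ 0.234551
R_lin = 0.630757, G_lin = 0.017642, B_lin = 0.234551
L = 0.2126×R + 0.7152×G + 0.0722×B
L = 0.2126×0.630757 + 0.7152×0.017642 + 0.0722×0.234551
L ≈ 0.163651


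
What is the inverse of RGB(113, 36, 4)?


Invert: (255-R, 255-G, 255-B)
R: 255-113 = 142
G: 255-36 = 219
B: 255-4 = 251
= RGB(142, 219, 251)


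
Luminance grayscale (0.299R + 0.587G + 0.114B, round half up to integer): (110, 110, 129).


Gray = 0.299×R + 0.587×G + 0.114×B
Gray = 0.299×110 + 0.587×110 + 0.114×129
Gray = 32.890 + 64.570 + 14.706
Gray = 112.166 → round half up → 112
Gray = 112


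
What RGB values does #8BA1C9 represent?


8B → 139 (R)
A1 → 161 (G)
C9 → 201 (B)
= RGB(139, 161, 201)


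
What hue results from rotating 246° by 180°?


New hue = (H + rotation) mod 360
New hue = (246 + 180) mod 360
= 426 mod 360
= 66°


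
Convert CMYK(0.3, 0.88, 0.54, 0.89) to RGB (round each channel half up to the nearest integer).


R = 255 × (1-C) × (1-K) = 255 × 0.70 × 0.11 = 19.635 → 20
G = 255 × (1-M) × (1-K) = 255 × 0.12 × 0.11 = 3.366 → 3
B = 255 × (1-Y) × (1-K) = 255 × 0.46 × 0.11 = 12.903 → 13
= RGB(20, 3, 13)


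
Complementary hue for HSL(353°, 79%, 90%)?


Complement = opposite side of color wheel = hue + 180°
H' = (353 + 180) mod 360 = 173°
S and L unchanged.
= HSL(173°, 79%, 90%)


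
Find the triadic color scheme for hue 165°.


Triadic: equally spaced at 120° intervals
H1 = 165°
H2 = (165 + 120) mod 360 = 285°
H3 = (165 + 240) mod 360 = 45°
Triadic = 165°, 285°, 45°


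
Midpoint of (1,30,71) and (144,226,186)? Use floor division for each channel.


Midpoint: each channel = ⌊(C₁+C₂)/2⌋
R: ⌊(1+144)/2⌋ = 72
G: ⌊(30+226)/2⌋ = 128
B: ⌊(71+186)/2⌋ = 128
= RGB(72, 128, 128)


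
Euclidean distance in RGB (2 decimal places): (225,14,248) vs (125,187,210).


d = √[(R₁-R₂)² + (G₁-G₂)² + (B₁-B₂)²]
d = √[(225-125)² + (14-187)² + (248-210)²]
d = √[10000 + 29929 + 1444]
d = √41373
d ≈ 203.40


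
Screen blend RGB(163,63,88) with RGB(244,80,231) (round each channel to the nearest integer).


Screen: C = 255 - (255-A)×(255-B)/255, rounded to nearest integer
R: 255 - (255-163)×(255-244)/255 = 255 - 1012/255 ≈ 255 - 3.969 = 251.031 → 251
G: 255 - (255-63)×(255-80)/255 = 255 - 33600/255 ≈ 255 - 131.765 = 123.235 → 123
B: 255 - (255-88)×(255-231)/255 = 255 - 4008/255 ≈ 255 - 15.718 = 239.282 → 239
= RGB(251, 123, 239)


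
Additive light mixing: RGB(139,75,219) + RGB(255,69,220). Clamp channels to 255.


Additive: each channel = min(255, C₁+C₂)
R: 139+255 = 394 → 255
G: 75+69 = 144 → 144
B: 219+220 = 439 → 255
= RGB(255, 144, 255)


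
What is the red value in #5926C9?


Color: #5926C9
R = 59 = 89
G = 26 = 38
B = C9 = 201
Red = 89


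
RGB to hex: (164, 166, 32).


R = 164 → A4 (hex)
G = 166 → A6 (hex)
B = 32 → 20 (hex)
Hex = #A4A620


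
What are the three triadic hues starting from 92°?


Triadic: equally spaced at 120° intervals
H1 = 92°
H2 = (92 + 120) mod 360 = 212°
H3 = (92 + 240) mod 360 = 332°
Triadic = 92°, 212°, 332°


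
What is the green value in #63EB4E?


Color: #63EB4E
R = 63 = 99
G = EB = 235
B = 4E = 78
Green = 235


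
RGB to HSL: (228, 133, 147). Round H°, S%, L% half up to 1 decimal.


Normalize: R'=228/255≈0.8941, G'=133/255≈0.5216, B'=147/255≈0.5765
Max=228/255, Min=133/255, Δ=Max-Min=95/255
L = (Max+Min)/2 = (228+133)/510 = 361/510 = 0.70784… → L = 70.8%
L > 0.5 → S = Δ/(2-Max-Min) = 95/(510-228-133) = 95/149 = 0.63758… → S = 63.8%
(the 1/255 factors cancel in S and H, so raw channel differences can be used)
Max is R' → H = 60 × (((G-B)/Δ) mod 6) = 60 × (((133-147)/95) mod 6)
  (-14)/95 = -0.1473…; negative, so add 6 → 5.8526…
  H = 60 × 5.8526… = 351.157…° → H = 351.2°
= HSL(351.2°, 63.8%, 70.8%)


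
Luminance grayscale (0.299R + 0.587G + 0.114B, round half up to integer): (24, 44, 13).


Gray = 0.299×R + 0.587×G + 0.114×B
Gray = 0.299×24 + 0.587×44 + 0.114×13
Gray = 7.176 + 25.828 + 1.482
Gray = 34.486 → round half up → 34
Gray = 34


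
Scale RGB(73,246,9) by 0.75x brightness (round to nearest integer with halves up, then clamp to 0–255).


Multiply each channel by 0.75, round half up, clamp to [0, 255]
R: 73×0.75 = 54.75 → round → 55
G: 246×0.75 = 184.5 → round → 185
B: 9×0.75 = 6.75 → round → 7
= RGB(55, 185, 7)
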